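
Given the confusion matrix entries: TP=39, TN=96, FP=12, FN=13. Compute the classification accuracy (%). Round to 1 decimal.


Accuracy = (TP + TN) / (TP + TN + FP + FN) * 100
= (39 + 96) / (39 + 96 + 12 + 13)
= 135 / 160
= 0.8438
= 84.4%

84.4


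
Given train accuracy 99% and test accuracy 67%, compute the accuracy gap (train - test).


Gap = train_accuracy - test_accuracy
= 99 - 67
= 32%
This large gap strongly indicates overfitting.

32


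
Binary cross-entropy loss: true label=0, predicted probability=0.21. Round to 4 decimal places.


For y=0: Loss = -log(1-p)
= -log(1 - 0.21)
= -log(0.79)
= -(-0.2357)
= 0.2357

0.2357


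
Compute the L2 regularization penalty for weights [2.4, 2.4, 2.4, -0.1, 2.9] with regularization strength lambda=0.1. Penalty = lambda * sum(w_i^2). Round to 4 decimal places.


Squaring each weight:
2.4^2 = 5.76
2.4^2 = 5.76
2.4^2 = 5.76
(-0.1)^2 = 0.01
2.9^2 = 8.41
Sum of squares = 25.7
Penalty = 0.1 * 25.7 = 2.5700

2.5700


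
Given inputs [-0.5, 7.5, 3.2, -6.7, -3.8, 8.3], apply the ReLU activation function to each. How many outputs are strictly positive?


ReLU(x) = max(0, x) for each element:
ReLU(-0.5) = 0
ReLU(7.5) = 7.5
ReLU(3.2) = 3.2
ReLU(-6.7) = 0
ReLU(-3.8) = 0
ReLU(8.3) = 8.3
Active neurons (>0): 3

3


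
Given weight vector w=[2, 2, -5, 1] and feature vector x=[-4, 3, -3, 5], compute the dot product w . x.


Element-wise products:
2 * -4 = -8
2 * 3 = 6
-5 * -3 = 15
1 * 5 = 5
Sum = -8 + 6 + 15 + 5
= 18

18


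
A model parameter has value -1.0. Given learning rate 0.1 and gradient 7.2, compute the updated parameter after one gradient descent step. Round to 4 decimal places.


w_new = w_old - lr * gradient
= -1.0 - 0.1 * 7.2
= -1.0 - (0.72)
= -1.7200

-1.7200


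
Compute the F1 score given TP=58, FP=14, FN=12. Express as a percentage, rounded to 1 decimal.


Precision = TP / (TP + FP) = 58 / 72 = 0.8056
Recall = TP / (TP + FN) = 58 / 70 = 0.8286
F1 = 2 * P * R / (P + R)
= 2 * 0.8056 * 0.8286 / (0.8056 + 0.8286)
= 1.3349 / 1.6341
= 0.8169
As percentage: 81.7%

81.7


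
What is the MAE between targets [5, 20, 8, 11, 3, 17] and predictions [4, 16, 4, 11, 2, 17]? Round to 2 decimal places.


Absolute errors: [1, 4, 4, 0, 1, 0]
Sum of absolute errors = 10
MAE = 10 / 6 = 1.67

1.67


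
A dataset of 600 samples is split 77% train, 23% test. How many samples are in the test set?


Train samples = 600 * 77% = 462
Test samples = 600 - 462
= 138

138


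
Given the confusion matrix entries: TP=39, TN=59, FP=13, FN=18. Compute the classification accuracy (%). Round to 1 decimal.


Accuracy = (TP + TN) / (TP + TN + FP + FN) * 100
= (39 + 59) / (39 + 59 + 13 + 18)
= 98 / 129
= 0.7597
= 76.0%

76.0


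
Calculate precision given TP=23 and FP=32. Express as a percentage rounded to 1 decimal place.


Precision = TP / (TP + FP) * 100
= 23 / (23 + 32)
= 23 / 55
= 0.4182
= 41.8%

41.8


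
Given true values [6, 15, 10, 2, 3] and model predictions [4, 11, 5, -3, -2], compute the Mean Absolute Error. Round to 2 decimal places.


Absolute errors: [2, 4, 5, 5, 5]
Sum of absolute errors = 21
MAE = 21 / 5 = 4.20

4.20


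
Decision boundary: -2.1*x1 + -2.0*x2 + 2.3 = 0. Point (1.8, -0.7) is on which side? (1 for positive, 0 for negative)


Compute -2.1 * 1.8 + -2.0 * -0.7 + 2.3
= -3.78 + 1.4 + 2.3
= -0.08
Since -0.08 < 0, the point is on the negative side.

0


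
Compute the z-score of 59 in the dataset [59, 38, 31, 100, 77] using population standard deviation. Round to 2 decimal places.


Mean = (59 + 38 + 31 + 100 + 77) / 5 = 61.0
Variance = sum((x_i - mean)^2) / n = 642.0
Std = sqrt(642.0) = 25.3377
Z = (x - mean) / std
= (59 - 61.0) / 25.3377
= -2.0 / 25.3377
= -0.08

-0.08


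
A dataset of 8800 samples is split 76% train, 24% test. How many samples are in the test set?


Train samples = 8800 * 76% = 6688
Test samples = 8800 - 6688
= 2112

2112


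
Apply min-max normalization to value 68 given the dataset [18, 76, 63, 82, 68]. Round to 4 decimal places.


Min = 18, Max = 82
Range = 82 - 18 = 64
Scaled = (x - min) / (max - min)
= (68 - 18) / 64
= 50 / 64
= 0.7813

0.7813


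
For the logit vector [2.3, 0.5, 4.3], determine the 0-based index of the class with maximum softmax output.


Softmax is a monotonic transformation, so it preserves the argmax.
We need to find the index of the maximum logit.
Index 0: 2.3
Index 1: 0.5
Index 2: 4.3
Maximum logit = 4.3 at index 2

2


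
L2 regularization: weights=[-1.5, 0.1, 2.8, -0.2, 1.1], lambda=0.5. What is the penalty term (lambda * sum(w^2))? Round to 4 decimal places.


Squaring each weight:
(-1.5)^2 = 2.25
0.1^2 = 0.01
2.8^2 = 7.84
(-0.2)^2 = 0.04
1.1^2 = 1.21
Sum of squares = 11.35
Penalty = 0.5 * 11.35 = 5.6750

5.6750


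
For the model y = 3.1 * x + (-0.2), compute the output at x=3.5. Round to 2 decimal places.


y = 3.1 * 3.5 + (-0.2)
= 10.85 + (-0.2)
= 10.65

10.65


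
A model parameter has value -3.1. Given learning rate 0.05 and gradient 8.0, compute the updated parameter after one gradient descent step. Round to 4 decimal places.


w_new = w_old - lr * gradient
= -3.1 - 0.05 * 8.0
= -3.1 - (0.4)
= -3.5000

-3.5000


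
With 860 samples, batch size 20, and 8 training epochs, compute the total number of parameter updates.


Iterations per epoch = 860 / 20 = 43
Total updates = iterations_per_epoch * epochs
= 43 * 8
= 344

344


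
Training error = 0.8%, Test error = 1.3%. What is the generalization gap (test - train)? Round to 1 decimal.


Generalization gap = test_error - train_error
= 1.3 - 0.8
= 0.5%
A small gap suggests good generalization.

0.5


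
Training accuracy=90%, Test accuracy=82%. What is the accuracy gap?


Gap = train_accuracy - test_accuracy
= 90 - 82
= 8%
This moderate gap may indicate mild overfitting.

8


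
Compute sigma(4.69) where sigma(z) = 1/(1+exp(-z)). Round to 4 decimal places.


sigmoid(z) = 1 / (1 + exp(-z))
exp(-(4.69)) = exp(-4.69) = 0.0092
1 + 0.0092 = 1.0092
1 / 1.0092 = 0.9909

0.9909


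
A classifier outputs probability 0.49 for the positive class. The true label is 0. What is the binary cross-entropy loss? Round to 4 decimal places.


For y=0: Loss = -log(1-p)
= -log(1 - 0.49)
= -log(0.51)
= -(-0.6733)
= 0.6733

0.6733


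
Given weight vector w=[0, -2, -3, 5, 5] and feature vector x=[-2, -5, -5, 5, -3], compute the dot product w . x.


Element-wise products:
0 * -2 = 0
-2 * -5 = 10
-3 * -5 = 15
5 * 5 = 25
5 * -3 = -15
Sum = 0 + 10 + 15 + 25 + -15
= 35

35


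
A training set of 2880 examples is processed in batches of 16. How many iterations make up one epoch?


Iterations per epoch = dataset_size / batch_size
= 2880 / 16
= 180

180


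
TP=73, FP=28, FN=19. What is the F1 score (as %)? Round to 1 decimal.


Precision = TP / (TP + FP) = 73 / 101 = 0.7228
Recall = TP / (TP + FN) = 73 / 92 = 0.7935
F1 = 2 * P * R / (P + R)
= 2 * 0.7228 * 0.7935 / (0.7228 + 0.7935)
= 1.147 / 1.5163
= 0.7565
As percentage: 75.6%

75.6


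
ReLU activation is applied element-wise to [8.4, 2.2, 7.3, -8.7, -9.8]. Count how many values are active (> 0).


ReLU(x) = max(0, x) for each element:
ReLU(8.4) = 8.4
ReLU(2.2) = 2.2
ReLU(7.3) = 7.3
ReLU(-8.7) = 0
ReLU(-9.8) = 0
Active neurons (>0): 3

3


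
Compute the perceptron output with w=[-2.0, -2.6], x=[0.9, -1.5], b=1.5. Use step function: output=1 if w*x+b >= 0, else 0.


z = w . x + b
= -2.0*0.9 + -2.6*-1.5 + 1.5
= -1.8 + 3.9 + 1.5
= 2.1 + 1.5
= 3.6
Since z = 3.6 >= 0, output = 1

1


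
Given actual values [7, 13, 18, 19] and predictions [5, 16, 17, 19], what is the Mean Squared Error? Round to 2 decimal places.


Differences: [2, -3, 1, 0]
Squared errors: [4, 9, 1, 0]
Sum of squared errors = 14
MSE = 14 / 4 = 3.50

3.50


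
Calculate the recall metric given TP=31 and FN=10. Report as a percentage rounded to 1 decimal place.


Recall = TP / (TP + FN) * 100
= 31 / (31 + 10)
= 31 / 41
= 0.7561
= 75.6%

75.6


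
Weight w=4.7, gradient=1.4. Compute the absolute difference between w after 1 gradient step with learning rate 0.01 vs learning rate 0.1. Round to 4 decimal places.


With lr=0.01: w_new = 4.7 - 0.01 * 1.4 = 4.686
With lr=0.1: w_new = 4.7 - 0.1 * 1.4 = 4.56
Absolute difference = |4.686 - 4.56|
= 0.1260

0.1260


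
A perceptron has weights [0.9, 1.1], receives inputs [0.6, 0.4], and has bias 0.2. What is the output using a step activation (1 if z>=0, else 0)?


z = w . x + b
= 0.9*0.6 + 1.1*0.4 + 0.2
= 0.54 + 0.44 + 0.2
= 0.98 + 0.2
= 1.18
Since z = 1.18 >= 0, output = 1

1


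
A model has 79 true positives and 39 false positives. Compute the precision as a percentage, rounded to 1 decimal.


Precision = TP / (TP + FP) * 100
= 79 / (79 + 39)
= 79 / 118
= 0.6695
= 66.9%

66.9


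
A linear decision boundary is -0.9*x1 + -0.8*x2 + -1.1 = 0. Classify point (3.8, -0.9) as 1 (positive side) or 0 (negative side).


Compute -0.9 * 3.8 + -0.8 * -0.9 + -1.1
= -3.42 + 0.72 + -1.1
= -3.8
Since -3.8 < 0, the point is on the negative side.

0


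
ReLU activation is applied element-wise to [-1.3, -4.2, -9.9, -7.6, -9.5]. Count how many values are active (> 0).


ReLU(x) = max(0, x) for each element:
ReLU(-1.3) = 0
ReLU(-4.2) = 0
ReLU(-9.9) = 0
ReLU(-7.6) = 0
ReLU(-9.5) = 0
Active neurons (>0): 0

0


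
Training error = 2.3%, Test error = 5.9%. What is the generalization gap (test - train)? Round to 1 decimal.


Generalization gap = test_error - train_error
= 5.9 - 2.3
= 3.6%
A moderate gap.

3.6


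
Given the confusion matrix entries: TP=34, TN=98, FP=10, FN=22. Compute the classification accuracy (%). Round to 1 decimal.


Accuracy = (TP + TN) / (TP + TN + FP + FN) * 100
= (34 + 98) / (34 + 98 + 10 + 22)
= 132 / 164
= 0.8049
= 80.5%

80.5


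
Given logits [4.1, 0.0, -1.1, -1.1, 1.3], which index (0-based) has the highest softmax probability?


Softmax is a monotonic transformation, so it preserves the argmax.
We need to find the index of the maximum logit.
Index 0: 4.1
Index 1: 0.0
Index 2: -1.1
Index 3: -1.1
Index 4: 1.3
Maximum logit = 4.1 at index 0

0


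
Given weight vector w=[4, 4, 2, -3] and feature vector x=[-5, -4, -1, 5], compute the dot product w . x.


Element-wise products:
4 * -5 = -20
4 * -4 = -16
2 * -1 = -2
-3 * 5 = -15
Sum = -20 + -16 + -2 + -15
= -53

-53


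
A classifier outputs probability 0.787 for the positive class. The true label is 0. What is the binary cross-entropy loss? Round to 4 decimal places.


For y=0: Loss = -log(1-p)
= -log(1 - 0.787)
= -log(0.213)
= -(-1.5465)
= 1.5465

1.5465


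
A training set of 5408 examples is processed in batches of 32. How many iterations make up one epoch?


Iterations per epoch = dataset_size / batch_size
= 5408 / 32
= 169

169


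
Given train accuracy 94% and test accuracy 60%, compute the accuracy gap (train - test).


Gap = train_accuracy - test_accuracy
= 94 - 60
= 34%
This large gap strongly indicates overfitting.

34


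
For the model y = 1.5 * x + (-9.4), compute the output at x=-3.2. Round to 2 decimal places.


y = 1.5 * -3.2 + (-9.4)
= -4.8 + (-9.4)
= -14.20

-14.20


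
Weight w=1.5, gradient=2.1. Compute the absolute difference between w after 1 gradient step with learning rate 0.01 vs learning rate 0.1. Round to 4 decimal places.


With lr=0.01: w_new = 1.5 - 0.01 * 2.1 = 1.479
With lr=0.1: w_new = 1.5 - 0.1 * 2.1 = 1.29
Absolute difference = |1.479 - 1.29|
= 0.1890

0.1890


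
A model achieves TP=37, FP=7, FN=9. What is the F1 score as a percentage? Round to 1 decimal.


Precision = TP / (TP + FP) = 37 / 44 = 0.8409
Recall = TP / (TP + FN) = 37 / 46 = 0.8043
F1 = 2 * P * R / (P + R)
= 2 * 0.8409 * 0.8043 / (0.8409 + 0.8043)
= 1.3528 / 1.6453
= 0.8222
As percentage: 82.2%

82.2


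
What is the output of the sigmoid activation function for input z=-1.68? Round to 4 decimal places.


sigmoid(z) = 1 / (1 + exp(-z))
exp(-(-1.68)) = exp(1.68) = 5.3656
1 + 5.3656 = 6.3656
1 / 6.3656 = 0.1571

0.1571


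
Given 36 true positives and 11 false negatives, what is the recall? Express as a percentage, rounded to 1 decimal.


Recall = TP / (TP + FN) * 100
= 36 / (36 + 11)
= 36 / 47
= 0.766
= 76.6%

76.6


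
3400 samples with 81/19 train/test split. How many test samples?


Train samples = 3400 * 81% = 2754
Test samples = 3400 - 2754
= 646

646


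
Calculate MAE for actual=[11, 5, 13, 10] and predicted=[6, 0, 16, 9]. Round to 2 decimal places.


Absolute errors: [5, 5, 3, 1]
Sum of absolute errors = 14
MAE = 14 / 4 = 3.50

3.50


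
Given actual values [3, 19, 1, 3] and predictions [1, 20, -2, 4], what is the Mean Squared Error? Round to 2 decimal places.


Differences: [2, -1, 3, -1]
Squared errors: [4, 1, 9, 1]
Sum of squared errors = 15
MSE = 15 / 4 = 3.75

3.75


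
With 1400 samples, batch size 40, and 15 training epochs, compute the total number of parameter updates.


Iterations per epoch = 1400 / 40 = 35
Total updates = iterations_per_epoch * epochs
= 35 * 15
= 525

525


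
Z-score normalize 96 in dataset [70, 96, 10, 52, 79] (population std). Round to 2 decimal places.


Mean = (70 + 96 + 10 + 52 + 79) / 5 = 61.4
Variance = sum((x_i - mean)^2) / n = 862.24
Std = sqrt(862.24) = 29.3639
Z = (x - mean) / std
= (96 - 61.4) / 29.3639
= 34.6 / 29.3639
= 1.18

1.18


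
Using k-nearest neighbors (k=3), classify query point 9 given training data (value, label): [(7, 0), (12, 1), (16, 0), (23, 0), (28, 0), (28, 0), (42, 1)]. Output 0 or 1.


Distances from query 9:
Point 7 (class 0): distance = 2
Point 12 (class 1): distance = 3
Point 16 (class 0): distance = 7
K=3 nearest neighbors: classes = [0, 1, 0]
Votes for class 1: 1 / 3
Majority vote => class 0

0


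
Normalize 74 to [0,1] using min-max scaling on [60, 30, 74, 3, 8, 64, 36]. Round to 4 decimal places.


Min = 3, Max = 74
Range = 74 - 3 = 71
Scaled = (x - min) / (max - min)
= (74 - 3) / 71
= 71 / 71
= 1.0000

1.0000


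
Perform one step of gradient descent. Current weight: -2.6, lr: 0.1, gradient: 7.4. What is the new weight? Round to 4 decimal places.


w_new = w_old - lr * gradient
= -2.6 - 0.1 * 7.4
= -2.6 - (0.74)
= -3.3400

-3.3400


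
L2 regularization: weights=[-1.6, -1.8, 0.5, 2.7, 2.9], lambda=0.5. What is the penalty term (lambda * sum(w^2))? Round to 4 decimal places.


Squaring each weight:
(-1.6)^2 = 2.56
(-1.8)^2 = 3.24
0.5^2 = 0.25
2.7^2 = 7.29
2.9^2 = 8.41
Sum of squares = 21.75
Penalty = 0.5 * 21.75 = 10.8750

10.8750


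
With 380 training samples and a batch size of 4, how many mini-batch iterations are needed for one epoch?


Iterations per epoch = dataset_size / batch_size
= 380 / 4
= 95

95


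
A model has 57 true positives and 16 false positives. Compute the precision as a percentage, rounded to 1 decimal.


Precision = TP / (TP + FP) * 100
= 57 / (57 + 16)
= 57 / 73
= 0.7808
= 78.1%

78.1


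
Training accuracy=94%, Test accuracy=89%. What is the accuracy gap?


Gap = train_accuracy - test_accuracy
= 94 - 89
= 5%
This moderate gap may indicate mild overfitting.

5


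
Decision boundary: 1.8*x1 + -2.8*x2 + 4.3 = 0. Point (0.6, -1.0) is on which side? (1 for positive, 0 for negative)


Compute 1.8 * 0.6 + -2.8 * -1.0 + 4.3
= 1.08 + 2.8 + 4.3
= 8.18
Since 8.18 >= 0, the point is on the positive side.

1


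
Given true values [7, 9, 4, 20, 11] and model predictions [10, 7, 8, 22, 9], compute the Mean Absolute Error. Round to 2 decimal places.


Absolute errors: [3, 2, 4, 2, 2]
Sum of absolute errors = 13
MAE = 13 / 5 = 2.60

2.60


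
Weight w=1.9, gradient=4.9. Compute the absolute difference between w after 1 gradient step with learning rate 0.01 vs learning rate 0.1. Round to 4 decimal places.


With lr=0.01: w_new = 1.9 - 0.01 * 4.9 = 1.851
With lr=0.1: w_new = 1.9 - 0.1 * 4.9 = 1.41
Absolute difference = |1.851 - 1.41|
= 0.4410

0.4410


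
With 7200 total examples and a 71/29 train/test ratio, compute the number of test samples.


Train samples = 7200 * 71% = 5112
Test samples = 7200 - 5112
= 2088

2088


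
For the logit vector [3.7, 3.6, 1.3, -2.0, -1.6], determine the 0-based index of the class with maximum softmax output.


Softmax is a monotonic transformation, so it preserves the argmax.
We need to find the index of the maximum logit.
Index 0: 3.7
Index 1: 3.6
Index 2: 1.3
Index 3: -2.0
Index 4: -1.6
Maximum logit = 3.7 at index 0

0


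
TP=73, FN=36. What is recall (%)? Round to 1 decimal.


Recall = TP / (TP + FN) * 100
= 73 / (73 + 36)
= 73 / 109
= 0.6697
= 67.0%

67.0


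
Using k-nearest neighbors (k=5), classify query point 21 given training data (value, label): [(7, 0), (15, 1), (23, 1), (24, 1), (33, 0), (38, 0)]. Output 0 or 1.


Distances from query 21:
Point 23 (class 1): distance = 2
Point 24 (class 1): distance = 3
Point 15 (class 1): distance = 6
Point 33 (class 0): distance = 12
Point 7 (class 0): distance = 14
K=5 nearest neighbors: classes = [1, 1, 1, 0, 0]
Votes for class 1: 3 / 5
Majority vote => class 1

1


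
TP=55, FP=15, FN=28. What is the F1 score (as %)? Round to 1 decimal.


Precision = TP / (TP + FP) = 55 / 70 = 0.7857
Recall = TP / (TP + FN) = 55 / 83 = 0.6627
F1 = 2 * P * R / (P + R)
= 2 * 0.7857 * 0.6627 / (0.7857 + 0.6627)
= 1.0413 / 1.4484
= 0.719
As percentage: 71.9%

71.9


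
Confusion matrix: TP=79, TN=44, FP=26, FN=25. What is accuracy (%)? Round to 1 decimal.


Accuracy = (TP + TN) / (TP + TN + FP + FN) * 100
= (79 + 44) / (79 + 44 + 26 + 25)
= 123 / 174
= 0.7069
= 70.7%

70.7


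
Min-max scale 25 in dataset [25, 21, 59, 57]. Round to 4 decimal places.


Min = 21, Max = 59
Range = 59 - 21 = 38
Scaled = (x - min) / (max - min)
= (25 - 21) / 38
= 4 / 38
= 0.1053

0.1053


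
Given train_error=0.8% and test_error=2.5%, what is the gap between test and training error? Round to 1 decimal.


Generalization gap = test_error - train_error
= 2.5 - 0.8
= 1.7%
A small gap suggests good generalization.

1.7


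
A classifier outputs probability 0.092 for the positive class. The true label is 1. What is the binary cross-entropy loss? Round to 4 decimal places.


For y=1: Loss = -log(p)
= -log(0.092)
= -(-2.386)
= 2.3860

2.3860


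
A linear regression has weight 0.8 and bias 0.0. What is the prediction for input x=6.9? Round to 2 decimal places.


y = 0.8 * 6.9 + (0.0)
= 5.52 + (0.0)
= 5.52

5.52


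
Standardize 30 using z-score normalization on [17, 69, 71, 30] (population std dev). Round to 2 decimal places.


Mean = (17 + 69 + 71 + 30) / 4 = 46.75
Variance = sum((x_i - mean)^2) / n = 562.1875
Std = sqrt(562.1875) = 23.7105
Z = (x - mean) / std
= (30 - 46.75) / 23.7105
= -16.75 / 23.7105
= -0.71

-0.71


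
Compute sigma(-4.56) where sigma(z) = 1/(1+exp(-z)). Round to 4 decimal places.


sigmoid(z) = 1 / (1 + exp(-z))
exp(-(-4.56)) = exp(4.56) = 95.5835
1 + 95.5835 = 96.5835
1 / 96.5835 = 0.0104

0.0104


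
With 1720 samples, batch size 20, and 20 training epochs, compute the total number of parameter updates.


Iterations per epoch = 1720 / 20 = 86
Total updates = iterations_per_epoch * epochs
= 86 * 20
= 1720

1720


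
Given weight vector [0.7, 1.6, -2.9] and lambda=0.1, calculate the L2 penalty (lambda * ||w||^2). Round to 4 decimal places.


Squaring each weight:
0.7^2 = 0.49
1.6^2 = 2.56
(-2.9)^2 = 8.41
Sum of squares = 11.46
Penalty = 0.1 * 11.46 = 1.1460

1.1460


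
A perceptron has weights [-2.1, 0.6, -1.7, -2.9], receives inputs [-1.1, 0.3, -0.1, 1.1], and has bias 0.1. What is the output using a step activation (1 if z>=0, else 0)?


z = w . x + b
= -2.1*-1.1 + 0.6*0.3 + -1.7*-0.1 + -2.9*1.1 + 0.1
= 2.31 + 0.18 + 0.17 + -3.19 + 0.1
= -0.53 + 0.1
= -0.43
Since z = -0.43 < 0, output = 0

0


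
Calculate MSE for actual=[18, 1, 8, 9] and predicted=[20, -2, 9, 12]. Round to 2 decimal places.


Differences: [-2, 3, -1, -3]
Squared errors: [4, 9, 1, 9]
Sum of squared errors = 23
MSE = 23 / 4 = 5.75

5.75


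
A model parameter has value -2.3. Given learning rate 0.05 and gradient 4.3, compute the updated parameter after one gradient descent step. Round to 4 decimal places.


w_new = w_old - lr * gradient
= -2.3 - 0.05 * 4.3
= -2.3 - (0.215)
= -2.5150

-2.5150


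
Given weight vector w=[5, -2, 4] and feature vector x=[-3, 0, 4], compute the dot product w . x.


Element-wise products:
5 * -3 = -15
-2 * 0 = 0
4 * 4 = 16
Sum = -15 + 0 + 16
= 1

1


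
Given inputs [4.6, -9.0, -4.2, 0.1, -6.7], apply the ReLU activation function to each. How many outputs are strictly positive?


ReLU(x) = max(0, x) for each element:
ReLU(4.6) = 4.6
ReLU(-9.0) = 0
ReLU(-4.2) = 0
ReLU(0.1) = 0.1
ReLU(-6.7) = 0
Active neurons (>0): 2

2


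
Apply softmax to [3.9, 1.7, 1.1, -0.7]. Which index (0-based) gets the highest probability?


Softmax is a monotonic transformation, so it preserves the argmax.
We need to find the index of the maximum logit.
Index 0: 3.9
Index 1: 1.7
Index 2: 1.1
Index 3: -0.7
Maximum logit = 3.9 at index 0

0


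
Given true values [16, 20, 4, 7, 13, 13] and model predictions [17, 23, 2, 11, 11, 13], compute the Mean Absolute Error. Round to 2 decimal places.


Absolute errors: [1, 3, 2, 4, 2, 0]
Sum of absolute errors = 12
MAE = 12 / 6 = 2.00

2.00


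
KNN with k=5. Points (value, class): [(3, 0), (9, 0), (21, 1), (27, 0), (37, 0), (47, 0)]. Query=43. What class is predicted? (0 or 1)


Distances from query 43:
Point 47 (class 0): distance = 4
Point 37 (class 0): distance = 6
Point 27 (class 0): distance = 16
Point 21 (class 1): distance = 22
Point 9 (class 0): distance = 34
K=5 nearest neighbors: classes = [0, 0, 0, 1, 0]
Votes for class 1: 1 / 5
Majority vote => class 0

0


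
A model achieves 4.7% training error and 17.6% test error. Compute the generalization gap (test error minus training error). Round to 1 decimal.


Generalization gap = test_error - train_error
= 17.6 - 4.7
= 12.9%
A large gap suggests overfitting.

12.9


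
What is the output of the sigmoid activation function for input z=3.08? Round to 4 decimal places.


sigmoid(z) = 1 / (1 + exp(-z))
exp(-(3.08)) = exp(-3.08) = 0.046
1 + 0.046 = 1.046
1 / 1.046 = 0.9561

0.9561


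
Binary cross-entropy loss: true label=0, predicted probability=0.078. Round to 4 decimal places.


For y=0: Loss = -log(1-p)
= -log(1 - 0.078)
= -log(0.922)
= -(-0.0812)
= 0.0812

0.0812


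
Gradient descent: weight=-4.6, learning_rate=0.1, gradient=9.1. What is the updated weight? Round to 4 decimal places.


w_new = w_old - lr * gradient
= -4.6 - 0.1 * 9.1
= -4.6 - (0.91)
= -5.5100

-5.5100


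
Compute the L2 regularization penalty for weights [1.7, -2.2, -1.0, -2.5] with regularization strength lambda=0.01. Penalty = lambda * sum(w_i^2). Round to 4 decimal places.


Squaring each weight:
1.7^2 = 2.89
(-2.2)^2 = 4.84
(-1.0)^2 = 1.0
(-2.5)^2 = 6.25
Sum of squares = 14.98
Penalty = 0.01 * 14.98 = 0.1498

0.1498


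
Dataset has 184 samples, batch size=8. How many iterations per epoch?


Iterations per epoch = dataset_size / batch_size
= 184 / 8
= 23

23


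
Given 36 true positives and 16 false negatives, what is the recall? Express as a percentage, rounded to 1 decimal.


Recall = TP / (TP + FN) * 100
= 36 / (36 + 16)
= 36 / 52
= 0.6923
= 69.2%

69.2


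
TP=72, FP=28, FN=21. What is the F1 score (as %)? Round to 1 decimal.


Precision = TP / (TP + FP) = 72 / 100 = 0.72
Recall = TP / (TP + FN) = 72 / 93 = 0.7742
F1 = 2 * P * R / (P + R)
= 2 * 0.72 * 0.7742 / (0.72 + 0.7742)
= 1.1148 / 1.4942
= 0.7461
As percentage: 74.6%

74.6


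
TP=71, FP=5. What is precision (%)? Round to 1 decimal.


Precision = TP / (TP + FP) * 100
= 71 / (71 + 5)
= 71 / 76
= 0.9342
= 93.4%

93.4


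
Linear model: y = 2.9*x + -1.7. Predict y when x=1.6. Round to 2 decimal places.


y = 2.9 * 1.6 + (-1.7)
= 4.64 + (-1.7)
= 2.94

2.94


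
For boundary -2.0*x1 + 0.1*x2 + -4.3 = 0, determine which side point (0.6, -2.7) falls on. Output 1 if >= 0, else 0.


Compute -2.0 * 0.6 + 0.1 * -2.7 + -4.3
= -1.2 + -0.27 + -4.3
= -5.77
Since -5.77 < 0, the point is on the negative side.

0


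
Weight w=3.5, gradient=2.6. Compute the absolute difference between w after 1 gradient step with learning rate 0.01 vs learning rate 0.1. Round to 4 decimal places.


With lr=0.01: w_new = 3.5 - 0.01 * 2.6 = 3.474
With lr=0.1: w_new = 3.5 - 0.1 * 2.6 = 3.24
Absolute difference = |3.474 - 3.24|
= 0.2340

0.2340


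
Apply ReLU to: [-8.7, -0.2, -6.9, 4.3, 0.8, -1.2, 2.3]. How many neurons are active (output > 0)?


ReLU(x) = max(0, x) for each element:
ReLU(-8.7) = 0
ReLU(-0.2) = 0
ReLU(-6.9) = 0
ReLU(4.3) = 4.3
ReLU(0.8) = 0.8
ReLU(-1.2) = 0
ReLU(2.3) = 2.3
Active neurons (>0): 3

3


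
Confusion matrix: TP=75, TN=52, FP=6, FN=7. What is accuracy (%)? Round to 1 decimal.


Accuracy = (TP + TN) / (TP + TN + FP + FN) * 100
= (75 + 52) / (75 + 52 + 6 + 7)
= 127 / 140
= 0.9071
= 90.7%

90.7


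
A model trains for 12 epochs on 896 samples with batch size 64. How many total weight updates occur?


Iterations per epoch = 896 / 64 = 14
Total updates = iterations_per_epoch * epochs
= 14 * 12
= 168

168


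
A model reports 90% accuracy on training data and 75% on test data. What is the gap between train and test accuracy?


Gap = train_accuracy - test_accuracy
= 90 - 75
= 15%
This gap suggests the model is overfitting.

15


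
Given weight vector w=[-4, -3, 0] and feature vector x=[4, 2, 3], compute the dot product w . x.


Element-wise products:
-4 * 4 = -16
-3 * 2 = -6
0 * 3 = 0
Sum = -16 + -6 + 0
= -22

-22


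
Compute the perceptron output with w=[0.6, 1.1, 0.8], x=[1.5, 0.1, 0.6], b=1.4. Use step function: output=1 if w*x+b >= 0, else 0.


z = w . x + b
= 0.6*1.5 + 1.1*0.1 + 0.8*0.6 + 1.4
= 0.9 + 0.11 + 0.48 + 1.4
= 1.49 + 1.4
= 2.89
Since z = 2.89 >= 0, output = 1

1


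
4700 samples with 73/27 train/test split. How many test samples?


Train samples = 4700 * 73% = 3431
Test samples = 4700 - 3431
= 1269

1269


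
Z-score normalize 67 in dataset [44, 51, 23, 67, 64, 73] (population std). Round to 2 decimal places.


Mean = (44 + 51 + 23 + 67 + 64 + 73) / 6 = 53.6667
Variance = sum((x_i - mean)^2) / n = 283.2222
Std = sqrt(283.2222) = 16.8292
Z = (x - mean) / std
= (67 - 53.6667) / 16.8292
= 13.3333 / 16.8292
= 0.79

0.79


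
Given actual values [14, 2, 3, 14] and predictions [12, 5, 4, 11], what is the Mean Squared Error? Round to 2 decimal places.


Differences: [2, -3, -1, 3]
Squared errors: [4, 9, 1, 9]
Sum of squared errors = 23
MSE = 23 / 4 = 5.75

5.75


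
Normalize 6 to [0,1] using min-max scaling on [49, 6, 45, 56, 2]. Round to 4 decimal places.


Min = 2, Max = 56
Range = 56 - 2 = 54
Scaled = (x - min) / (max - min)
= (6 - 2) / 54
= 4 / 54
= 0.0741

0.0741


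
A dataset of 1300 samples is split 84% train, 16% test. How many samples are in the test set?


Train samples = 1300 * 84% = 1092
Test samples = 1300 - 1092
= 208

208


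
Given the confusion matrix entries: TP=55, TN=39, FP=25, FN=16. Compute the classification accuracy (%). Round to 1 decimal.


Accuracy = (TP + TN) / (TP + TN + FP + FN) * 100
= (55 + 39) / (55 + 39 + 25 + 16)
= 94 / 135
= 0.6963
= 69.6%

69.6


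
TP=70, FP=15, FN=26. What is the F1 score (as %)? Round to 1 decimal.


Precision = TP / (TP + FP) = 70 / 85 = 0.8235
Recall = TP / (TP + FN) = 70 / 96 = 0.7292
F1 = 2 * P * R / (P + R)
= 2 * 0.8235 * 0.7292 / (0.8235 + 0.7292)
= 1.201 / 1.5527
= 0.7735
As percentage: 77.3%

77.3


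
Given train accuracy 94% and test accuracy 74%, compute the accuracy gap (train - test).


Gap = train_accuracy - test_accuracy
= 94 - 74
= 20%
This gap suggests the model is overfitting.

20


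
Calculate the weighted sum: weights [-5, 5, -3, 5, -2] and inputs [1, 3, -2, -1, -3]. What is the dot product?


Element-wise products:
-5 * 1 = -5
5 * 3 = 15
-3 * -2 = 6
5 * -1 = -5
-2 * -3 = 6
Sum = -5 + 15 + 6 + -5 + 6
= 17

17


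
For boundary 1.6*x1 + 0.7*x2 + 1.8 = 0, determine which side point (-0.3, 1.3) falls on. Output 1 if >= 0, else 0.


Compute 1.6 * -0.3 + 0.7 * 1.3 + 1.8
= -0.48 + 0.91 + 1.8
= 2.23
Since 2.23 >= 0, the point is on the positive side.

1


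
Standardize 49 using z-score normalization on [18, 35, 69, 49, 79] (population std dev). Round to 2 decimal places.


Mean = (18 + 35 + 69 + 49 + 79) / 5 = 50.0
Variance = sum((x_i - mean)^2) / n = 490.4
Std = sqrt(490.4) = 22.145
Z = (x - mean) / std
= (49 - 50.0) / 22.145
= -1.0 / 22.145
= -0.05

-0.05


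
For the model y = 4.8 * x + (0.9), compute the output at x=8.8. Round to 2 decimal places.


y = 4.8 * 8.8 + (0.9)
= 42.24 + (0.9)
= 43.14

43.14


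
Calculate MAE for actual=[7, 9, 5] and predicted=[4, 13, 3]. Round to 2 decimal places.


Absolute errors: [3, 4, 2]
Sum of absolute errors = 9
MAE = 9 / 3 = 3.00

3.00


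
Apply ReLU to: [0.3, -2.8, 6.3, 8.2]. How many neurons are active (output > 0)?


ReLU(x) = max(0, x) for each element:
ReLU(0.3) = 0.3
ReLU(-2.8) = 0
ReLU(6.3) = 6.3
ReLU(8.2) = 8.2
Active neurons (>0): 3

3


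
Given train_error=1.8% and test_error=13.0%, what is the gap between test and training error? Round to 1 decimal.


Generalization gap = test_error - train_error
= 13.0 - 1.8
= 11.2%
A large gap suggests overfitting.

11.2


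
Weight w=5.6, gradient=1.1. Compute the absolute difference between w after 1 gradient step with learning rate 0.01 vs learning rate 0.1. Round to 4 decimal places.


With lr=0.01: w_new = 5.6 - 0.01 * 1.1 = 5.589
With lr=0.1: w_new = 5.6 - 0.1 * 1.1 = 5.49
Absolute difference = |5.589 - 5.49|
= 0.0990

0.0990


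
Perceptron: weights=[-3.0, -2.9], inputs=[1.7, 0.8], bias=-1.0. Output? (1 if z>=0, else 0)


z = w . x + b
= -3.0*1.7 + -2.9*0.8 + -1.0
= -5.1 + -2.32 + -1.0
= -7.42 + -1.0
= -8.42
Since z = -8.42 < 0, output = 0

0


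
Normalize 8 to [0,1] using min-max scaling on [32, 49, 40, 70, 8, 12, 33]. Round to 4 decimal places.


Min = 8, Max = 70
Range = 70 - 8 = 62
Scaled = (x - min) / (max - min)
= (8 - 8) / 62
= 0 / 62
= 0.0000

0.0000


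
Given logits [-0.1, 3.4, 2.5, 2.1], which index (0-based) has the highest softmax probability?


Softmax is a monotonic transformation, so it preserves the argmax.
We need to find the index of the maximum logit.
Index 0: -0.1
Index 1: 3.4
Index 2: 2.5
Index 3: 2.1
Maximum logit = 3.4 at index 1

1


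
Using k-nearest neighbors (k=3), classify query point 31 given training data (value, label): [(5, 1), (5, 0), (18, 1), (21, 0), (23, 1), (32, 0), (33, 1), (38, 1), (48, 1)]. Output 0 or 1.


Distances from query 31:
Point 32 (class 0): distance = 1
Point 33 (class 1): distance = 2
Point 38 (class 1): distance = 7
K=3 nearest neighbors: classes = [0, 1, 1]
Votes for class 1: 2 / 3
Majority vote => class 1

1


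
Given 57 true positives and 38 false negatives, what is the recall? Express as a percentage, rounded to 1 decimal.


Recall = TP / (TP + FN) * 100
= 57 / (57 + 38)
= 57 / 95
= 0.6
= 60.0%

60.0


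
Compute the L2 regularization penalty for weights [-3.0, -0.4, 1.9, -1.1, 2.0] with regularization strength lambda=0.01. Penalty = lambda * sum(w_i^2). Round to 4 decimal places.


Squaring each weight:
(-3.0)^2 = 9.0
(-0.4)^2 = 0.16
1.9^2 = 3.61
(-1.1)^2 = 1.21
2.0^2 = 4.0
Sum of squares = 17.98
Penalty = 0.01 * 17.98 = 0.1798

0.1798


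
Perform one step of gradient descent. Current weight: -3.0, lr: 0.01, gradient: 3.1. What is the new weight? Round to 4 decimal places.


w_new = w_old - lr * gradient
= -3.0 - 0.01 * 3.1
= -3.0 - (0.031)
= -3.0310

-3.0310


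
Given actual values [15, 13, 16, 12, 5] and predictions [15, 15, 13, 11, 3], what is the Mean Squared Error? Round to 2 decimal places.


Differences: [0, -2, 3, 1, 2]
Squared errors: [0, 4, 9, 1, 4]
Sum of squared errors = 18
MSE = 18 / 5 = 3.60

3.60


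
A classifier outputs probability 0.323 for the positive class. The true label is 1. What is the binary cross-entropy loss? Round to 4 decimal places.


For y=1: Loss = -log(p)
= -log(0.323)
= -(-1.1301)
= 1.1301

1.1301


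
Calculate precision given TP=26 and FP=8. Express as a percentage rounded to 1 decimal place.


Precision = TP / (TP + FP) * 100
= 26 / (26 + 8)
= 26 / 34
= 0.7647
= 76.5%

76.5


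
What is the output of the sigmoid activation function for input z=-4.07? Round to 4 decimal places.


sigmoid(z) = 1 / (1 + exp(-z))
exp(-(-4.07)) = exp(4.07) = 58.557
1 + 58.557 = 59.557
1 / 59.557 = 0.0168

0.0168


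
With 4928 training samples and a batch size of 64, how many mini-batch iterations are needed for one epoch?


Iterations per epoch = dataset_size / batch_size
= 4928 / 64
= 77

77


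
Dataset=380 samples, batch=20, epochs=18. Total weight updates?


Iterations per epoch = 380 / 20 = 19
Total updates = iterations_per_epoch * epochs
= 19 * 18
= 342

342


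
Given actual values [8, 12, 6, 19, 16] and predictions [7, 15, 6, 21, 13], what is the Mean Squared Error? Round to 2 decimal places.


Differences: [1, -3, 0, -2, 3]
Squared errors: [1, 9, 0, 4, 9]
Sum of squared errors = 23
MSE = 23 / 5 = 4.60

4.60


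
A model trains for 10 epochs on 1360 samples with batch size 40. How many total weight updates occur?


Iterations per epoch = 1360 / 40 = 34
Total updates = iterations_per_epoch * epochs
= 34 * 10
= 340

340


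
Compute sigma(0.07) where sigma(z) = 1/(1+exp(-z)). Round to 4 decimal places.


sigmoid(z) = 1 / (1 + exp(-z))
exp(-(0.07)) = exp(-0.07) = 0.9324
1 + 0.9324 = 1.9324
1 / 1.9324 = 0.5175

0.5175


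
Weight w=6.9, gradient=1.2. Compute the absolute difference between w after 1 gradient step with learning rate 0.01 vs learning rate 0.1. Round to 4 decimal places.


With lr=0.01: w_new = 6.9 - 0.01 * 1.2 = 6.888
With lr=0.1: w_new = 6.9 - 0.1 * 1.2 = 6.78
Absolute difference = |6.888 - 6.78|
= 0.1080

0.1080


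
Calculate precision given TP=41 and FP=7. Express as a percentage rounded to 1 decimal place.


Precision = TP / (TP + FP) * 100
= 41 / (41 + 7)
= 41 / 48
= 0.8542
= 85.4%

85.4


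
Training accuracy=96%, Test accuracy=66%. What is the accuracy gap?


Gap = train_accuracy - test_accuracy
= 96 - 66
= 30%
This large gap strongly indicates overfitting.

30


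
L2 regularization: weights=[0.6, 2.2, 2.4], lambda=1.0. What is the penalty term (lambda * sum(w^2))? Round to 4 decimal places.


Squaring each weight:
0.6^2 = 0.36
2.2^2 = 4.84
2.4^2 = 5.76
Sum of squares = 10.96
Penalty = 1.0 * 10.96 = 10.9600

10.9600


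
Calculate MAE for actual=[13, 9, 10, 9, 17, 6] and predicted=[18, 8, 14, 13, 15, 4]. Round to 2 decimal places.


Absolute errors: [5, 1, 4, 4, 2, 2]
Sum of absolute errors = 18
MAE = 18 / 6 = 3.00

3.00


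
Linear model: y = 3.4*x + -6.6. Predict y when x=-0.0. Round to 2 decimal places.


y = 3.4 * -0.0 + (-6.6)
= -0.0 + (-6.6)
= -6.60

-6.60


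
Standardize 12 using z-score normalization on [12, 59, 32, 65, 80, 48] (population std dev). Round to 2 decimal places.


Mean = (12 + 59 + 32 + 65 + 80 + 48) / 6 = 49.3333
Variance = sum((x_i - mean)^2) / n = 495.8889
Std = sqrt(495.8889) = 22.2686
Z = (x - mean) / std
= (12 - 49.3333) / 22.2686
= -37.3333 / 22.2686
= -1.68

-1.68


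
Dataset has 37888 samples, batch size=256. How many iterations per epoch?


Iterations per epoch = dataset_size / batch_size
= 37888 / 256
= 148

148


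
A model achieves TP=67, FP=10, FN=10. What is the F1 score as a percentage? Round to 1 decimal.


Precision = TP / (TP + FP) = 67 / 77 = 0.8701
Recall = TP / (TP + FN) = 67 / 77 = 0.8701
F1 = 2 * P * R / (P + R)
= 2 * 0.8701 * 0.8701 / (0.8701 + 0.8701)
= 1.5143 / 1.7403
= 0.8701
As percentage: 87.0%

87.0


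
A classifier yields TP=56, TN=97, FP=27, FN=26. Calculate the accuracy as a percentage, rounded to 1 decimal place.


Accuracy = (TP + TN) / (TP + TN + FP + FN) * 100
= (56 + 97) / (56 + 97 + 27 + 26)
= 153 / 206
= 0.7427
= 74.3%

74.3


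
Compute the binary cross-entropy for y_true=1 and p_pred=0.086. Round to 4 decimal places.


For y=1: Loss = -log(p)
= -log(0.086)
= -(-2.4534)
= 2.4534

2.4534


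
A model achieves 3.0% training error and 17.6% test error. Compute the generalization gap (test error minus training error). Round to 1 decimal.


Generalization gap = test_error - train_error
= 17.6 - 3.0
= 14.6%
A large gap suggests overfitting.

14.6


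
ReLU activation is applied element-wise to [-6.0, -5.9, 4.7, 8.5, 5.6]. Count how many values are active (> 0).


ReLU(x) = max(0, x) for each element:
ReLU(-6.0) = 0
ReLU(-5.9) = 0
ReLU(4.7) = 4.7
ReLU(8.5) = 8.5
ReLU(5.6) = 5.6
Active neurons (>0): 3

3


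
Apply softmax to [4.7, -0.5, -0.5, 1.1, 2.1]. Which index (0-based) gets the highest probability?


Softmax is a monotonic transformation, so it preserves the argmax.
We need to find the index of the maximum logit.
Index 0: 4.7
Index 1: -0.5
Index 2: -0.5
Index 3: 1.1
Index 4: 2.1
Maximum logit = 4.7 at index 0

0


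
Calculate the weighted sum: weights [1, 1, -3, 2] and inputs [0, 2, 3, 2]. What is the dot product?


Element-wise products:
1 * 0 = 0
1 * 2 = 2
-3 * 3 = -9
2 * 2 = 4
Sum = 0 + 2 + -9 + 4
= -3

-3


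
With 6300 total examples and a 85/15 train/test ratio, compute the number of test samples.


Train samples = 6300 * 85% = 5355
Test samples = 6300 - 5355
= 945

945


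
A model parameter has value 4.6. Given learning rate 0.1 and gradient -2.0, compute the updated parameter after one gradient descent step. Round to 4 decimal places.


w_new = w_old - lr * gradient
= 4.6 - 0.1 * -2.0
= 4.6 - (-0.2)
= 4.8000

4.8000


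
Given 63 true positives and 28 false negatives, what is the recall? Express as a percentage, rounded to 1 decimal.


Recall = TP / (TP + FN) * 100
= 63 / (63 + 28)
= 63 / 91
= 0.6923
= 69.2%

69.2


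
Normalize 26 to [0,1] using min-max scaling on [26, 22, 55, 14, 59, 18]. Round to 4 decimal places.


Min = 14, Max = 59
Range = 59 - 14 = 45
Scaled = (x - min) / (max - min)
= (26 - 14) / 45
= 12 / 45
= 0.2667

0.2667


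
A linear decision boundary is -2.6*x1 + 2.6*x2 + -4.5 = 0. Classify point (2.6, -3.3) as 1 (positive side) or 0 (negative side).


Compute -2.6 * 2.6 + 2.6 * -3.3 + -4.5
= -6.76 + -8.58 + -4.5
= -19.84
Since -19.84 < 0, the point is on the negative side.

0


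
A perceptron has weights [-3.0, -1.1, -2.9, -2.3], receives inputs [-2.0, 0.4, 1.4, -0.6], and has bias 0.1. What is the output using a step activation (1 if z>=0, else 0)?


z = w . x + b
= -3.0*-2.0 + -1.1*0.4 + -2.9*1.4 + -2.3*-0.6 + 0.1
= 6.0 + -0.44 + -4.06 + 1.38 + 0.1
= 2.88 + 0.1
= 2.98
Since z = 2.98 >= 0, output = 1

1


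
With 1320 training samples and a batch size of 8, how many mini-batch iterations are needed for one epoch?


Iterations per epoch = dataset_size / batch_size
= 1320 / 8
= 165

165


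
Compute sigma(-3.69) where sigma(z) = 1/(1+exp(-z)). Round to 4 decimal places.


sigmoid(z) = 1 / (1 + exp(-z))
exp(-(-3.69)) = exp(3.69) = 40.0448
1 + 40.0448 = 41.0448
1 / 41.0448 = 0.0244

0.0244


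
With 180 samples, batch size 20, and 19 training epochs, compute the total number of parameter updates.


Iterations per epoch = 180 / 20 = 9
Total updates = iterations_per_epoch * epochs
= 9 * 19
= 171

171


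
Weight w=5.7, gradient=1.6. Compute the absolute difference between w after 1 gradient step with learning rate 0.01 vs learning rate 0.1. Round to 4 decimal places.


With lr=0.01: w_new = 5.7 - 0.01 * 1.6 = 5.684
With lr=0.1: w_new = 5.7 - 0.1 * 1.6 = 5.54
Absolute difference = |5.684 - 5.54|
= 0.1440

0.1440


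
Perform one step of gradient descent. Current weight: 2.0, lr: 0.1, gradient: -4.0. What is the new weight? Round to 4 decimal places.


w_new = w_old - lr * gradient
= 2.0 - 0.1 * -4.0
= 2.0 - (-0.4)
= 2.4000

2.4000
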